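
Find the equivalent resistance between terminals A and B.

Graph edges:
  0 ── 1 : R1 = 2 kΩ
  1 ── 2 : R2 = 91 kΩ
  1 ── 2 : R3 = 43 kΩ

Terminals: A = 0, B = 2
Reduce the network between node 0 (A) and node 2 (B) by series/parallel combination:
  Rp1 = R2 ‖ R3 (parallel, both between nodes 1 and 2) = 1/(1/91000 + 1/43000) = 29200 Ω
  Rs1 = R1 + Rp1 (series, joined only at node 1) = 2000 + 29200 = 31200 Ω
R_eq = 31.2 kΩ

Final answer: 31.2 kΩ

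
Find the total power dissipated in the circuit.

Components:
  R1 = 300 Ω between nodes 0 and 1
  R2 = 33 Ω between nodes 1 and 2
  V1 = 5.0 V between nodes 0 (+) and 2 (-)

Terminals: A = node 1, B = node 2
Nodal analysis, taking node 2 as the 0 V reference.
Source V1 fixes V_0 = 5 V.
KCL at each unknown node (sum of currents leaving = 0; resistances in Ω):
  Node 1: (V_1 - 5)/300 + (V_1 - 0)/33 = 0
Collecting terms: 0.03364 × V_1 = 0.01667  =>  V_1 = 0.4955 V
Power in each resistor, P = (ΔV)²/R:
  P_R1 = (5 - 0.4955)²/300 = 0.06764 W
  P_R2 = (0.4955 - 0)²/33 = 0.00744 W
P_total = P_R1 + P_R2 = 0.07508 W

Final answer: 0.07508 W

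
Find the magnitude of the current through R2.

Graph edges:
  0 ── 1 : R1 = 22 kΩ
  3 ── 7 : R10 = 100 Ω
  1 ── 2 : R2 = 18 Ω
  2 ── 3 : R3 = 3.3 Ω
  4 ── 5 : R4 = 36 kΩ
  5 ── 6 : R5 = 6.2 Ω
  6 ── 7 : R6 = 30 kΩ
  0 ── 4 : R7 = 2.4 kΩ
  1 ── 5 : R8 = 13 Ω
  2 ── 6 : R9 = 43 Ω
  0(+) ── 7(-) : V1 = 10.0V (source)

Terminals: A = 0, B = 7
Nodal analysis, taking node 7 as the 0 V reference.
Source V1 fixes V_0 = 10 V.
KCL at each unknown node (sum of currents leaving = 0; resistances in Ω):
  Node 1: (V_1 - 10)/22000 + (V_1 - V_2)/18 + (V_1 - V_5)/13 = 0
  Node 2: (V_2 - V_1)/18 + (V_2 - V_3)/3.3 + (V_2 - V_6)/43 = 0
  Node 3: (V_3 - V_2)/3.3 + (V_3 - 0)/100 = 0
  Node 4: (V_4 - V_5)/36000 + (V_4 - 10)/2400 = 0
  Node 5: (V_5 - V_4)/36000 + (V_5 - V_6)/6.2 + (V_5 - V_1)/13 = 0
  Node 6: (V_6 - V_5)/6.2 + (V_6 - 0)/30000 + (V_6 - V_2)/43 = 0
Collecting terms (coefficients in siemens):
  0.1325·V_1 - 0.05556·V_2 - 0.07692·V_5 = 0.0004545
  0.3818·V_2 - 0.05556·V_1 - 0.303·V_3 - 0.02326·V_6 = 0
  0.313·V_3 - 0.303·V_2 = 0
  0.0004444·V_4 - 0.00002778·V_5 = 0.004167
  0.2382·V_5 - 0.07692·V_1 - 0.00002778·V_4 - 0.1613·V_6 = 0
  0.1846·V_6 - 0.02326·V_2 - 0.1613·V_5 = 0
Solving these 6 simultaneous equations (Gaussian elimination) gives:
  V_1 = 0.08209 V, V_2 = 0.07297 V, V_3 = 0.07064 V, V_4 = 9.38 V
  V_5 = 0.08281 V, V_6 = 0.08156 V
I_R2 = (V_1 - V_2)/R2 = (0.08209 - 0.07297)/18 = 0.0005066 A
|I_R2| = 0.0005066 A

Final answer: |I_R2| = 0.0005066 A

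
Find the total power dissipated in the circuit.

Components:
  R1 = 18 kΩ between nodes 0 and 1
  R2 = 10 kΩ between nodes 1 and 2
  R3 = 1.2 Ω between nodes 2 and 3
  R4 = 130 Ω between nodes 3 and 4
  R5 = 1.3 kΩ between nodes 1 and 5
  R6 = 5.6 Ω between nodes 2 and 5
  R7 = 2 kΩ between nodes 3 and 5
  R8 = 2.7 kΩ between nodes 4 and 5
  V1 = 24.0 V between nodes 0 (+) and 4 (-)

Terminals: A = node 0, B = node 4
Nodal analysis, taking node 4 as the 0 V reference.
Source V1 fixes V_0 = 24 V.
KCL at each unknown node (sum of currents leaving = 0; resistances in Ω):
  Node 1: (V_1 - 24)/18000 + (V_1 - V_2)/10000 + (V_1 - V_5)/1300 = 0
  Node 2: (V_2 - V_1)/10000 + (V_2 - V_3)/1.2 + (V_2 - V_5)/5.6 = 0
  Node 3: (V_3 - V_2)/1.2 + (V_3 - 0)/130 + (V_3 - V_5)/2000 = 0
  Node 5: (V_5 - V_1)/1300 + (V_5 - V_2)/5.6 + (V_5 - V_3)/2000 + (V_5 - 0)/2700 = 0
Collecting terms (coefficients in siemens):
  0.0009248·V_1 - 0.0001·V_2 - 0.0007692·V_5 = 0.001333
  1.012·V_2 - 0.0001·V_1 - 0.8333·V_3 - 0.1786·V_5 = 0
  0.8415·V_3 - 0.8333·V_2 - 0.0005·V_5 = 0
  0.1802·V_5 - 0.0007692·V_1 - 0.1786·V_2 - 0.0005·V_3 = 0
Solving these 4 simultaneous equations (Gaussian elimination) gives:
  V_1 = 1.593 V, V_2 = 0.1555 V, V_3 = 0.1541 V, V_5 = 0.1613 V
Power in each resistor, P = (ΔV)²/R:
  P_R1 = (24 - 1.593)²/18000 = 0.02789 W
  P_R2 = (1.593 - 0.1555)²/10000 = 0.0002066 W
  P_R3 = (0.1555 - 0.1541)²/1.2 = 0.000001675 W
  P_R4 = (0.1541 - 0)²/130 = 0.0001826 W
  P_R5 = (1.593 - 0.1613)²/1300 = 0.001576 W
  P_R6 = (0.1555 - 0.1613)²/5.6 = 0.000006031 W
  P_R7 = (0.1541 - 0.1613)²/2000 = 0.00000002613 W
  P_R8 = (0 - 0.1613)²/2700 = 0.000009635 W
P_total = P_R1 + P_R2 + P_R3 + P_R4 + P_R5 + P_R6 + P_R7 + P_R8 = 0.02988 W

Final answer: 0.02988 W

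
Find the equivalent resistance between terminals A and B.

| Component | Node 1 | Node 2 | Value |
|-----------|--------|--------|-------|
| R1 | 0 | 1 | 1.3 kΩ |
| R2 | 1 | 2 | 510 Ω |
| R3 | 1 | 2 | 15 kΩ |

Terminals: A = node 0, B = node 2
Reduce the network between node 0 (A) and node 2 (B) by series/parallel combination:
  Rp1 = R2 ‖ R3 (parallel, both between nodes 1 and 2) = 1/(1/510 + 1/15000) = 493.2 Ω
  Rs1 = R1 + Rp1 (series, joined only at node 1) = 1300 + 493.2 = 1793 Ω
R_eq = 1.793 kΩ

Final answer: 1.793 kΩ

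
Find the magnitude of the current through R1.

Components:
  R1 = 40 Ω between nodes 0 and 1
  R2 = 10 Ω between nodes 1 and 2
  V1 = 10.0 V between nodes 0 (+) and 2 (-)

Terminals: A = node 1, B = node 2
Nodal analysis, taking node 2 as the 0 V reference.
Source V1 fixes V_0 = 10 V.
KCL at each unknown node (sum of currents leaving = 0; resistances in Ω):
  Node 1: (V_1 - 10)/40 + (V_1 - 0)/10 = 0
Collecting terms: 0.125 × V_1 = 0.25  =>  V_1 = 2 V
I_R1 = (V_0 - V_1)/R1 = (10 - 2)/40 = 0.2 A
|I_R1| = 0.2 A

Final answer: |I_R1| = 0.2 A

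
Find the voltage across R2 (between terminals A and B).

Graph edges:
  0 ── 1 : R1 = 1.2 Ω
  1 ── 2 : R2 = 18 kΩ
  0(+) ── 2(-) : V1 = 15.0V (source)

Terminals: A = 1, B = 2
R1 and R2 are in series across V1 (node 0 → node 1 → node 2), and the output A–B is taken across R2, so this is a voltage divider.
Series current: I = V1/(R1 + R2) = 15/(1.2 + 18000) = 15/18000 = 0.0008333 A
V_R2 = I × R2 = V1 × R2/(R1 + R2) = 15 × 18000/18000 = 15 V

Final answer: 15 V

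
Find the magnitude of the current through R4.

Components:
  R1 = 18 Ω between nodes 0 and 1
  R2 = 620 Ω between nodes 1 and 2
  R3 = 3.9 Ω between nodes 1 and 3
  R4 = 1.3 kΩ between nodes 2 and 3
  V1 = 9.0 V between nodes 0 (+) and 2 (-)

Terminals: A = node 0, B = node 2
Nodal analysis, taking node 2 as the 0 V reference.
Source V1 fixes V_0 = 9 V.
KCL at each unknown node (sum of currents leaving = 0; resistances in Ω):
  Node 1: (V_1 - 9)/18 + (V_1 - 0)/620 + (V_1 - V_3)/3.9 = 0
  Node 3: (V_3 - V_1)/3.9 + (V_3 - 0)/1300 = 0
Collecting terms (coefficients in siemens):
  0.3136·V_1 - 0.2564·V_3 = 0.5
  0.2572·V_3 - 0.2564·V_1 = 0
Determinant D = (0.3136)(0.2572) - (-0.2564)(-0.2564) = 0.0149
V_1 = [(0.5)(0.2572) - (-0.2564)(0)]/D = 8.63 V
V_3 = [(0.3136)(0) - (0.5)(-0.2564)]/D = 8.604 V
I_R4 = (V_2 - V_3)/R4 = (0 - 8.604)/1300 = -0.006619 A
|I_R4| = 0.006619 A

Final answer: |I_R4| = 0.006619 A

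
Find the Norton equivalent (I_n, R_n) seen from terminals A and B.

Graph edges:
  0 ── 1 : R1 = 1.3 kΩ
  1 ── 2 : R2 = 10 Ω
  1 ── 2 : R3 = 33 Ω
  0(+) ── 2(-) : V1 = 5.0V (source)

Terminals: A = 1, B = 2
Find the Thévenin equivalent first; then I_n = V_th/R_th and R_n = R_th.
Step 1 — V_th is the open-circuit voltage V_A - V_B (nothing connected across the terminals).
Nodal analysis, taking node 2 as the 0 V reference.
Source V1 fixes V_0 = 5 V.
KCL at each unknown node (sum of currents leaving = 0; resistances in Ω):
  Node 1: (V_1 - 5)/1300 + (V_1 - 0)/10 + (V_1 - 0)/33 = 0
Collecting terms: 0.1311 × V_1 = 0.003846  =>  V_1 = 0.02934 V
V_th = V_1 - V_2 = 0.02934 - 0 = 0.02934 V
Step 2 — R_th: zero the source — replace V1 by a short circuit (node 2 merges into node 0) — and find the resistance seen between A (node 1) and B (node 0).
Reduce the network between node 1 (A) and node 0 (B) by series/parallel combination:
  Rp1 = R1 ‖ R2 ‖ R3 (parallel, all between nodes 0 and 1) = 1/(1/1300 + 1/10 + 1/33) = 7.629 Ω
R_th = 7.629 Ω
I_n = V_th/R_th = 0.02934/7.629 = 0.003846 A, and R_n = R_th = 7.629 Ω

Final answer: I_n = 0.003846 A, R_n = 7.629 Ω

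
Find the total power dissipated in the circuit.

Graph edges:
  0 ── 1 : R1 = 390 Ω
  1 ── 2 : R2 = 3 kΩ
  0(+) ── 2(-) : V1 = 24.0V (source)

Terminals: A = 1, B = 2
Nodal analysis, taking node 2 as the 0 V reference.
Source V1 fixes V_0 = 24 V.
KCL at each unknown node (sum of currents leaving = 0; resistances in Ω):
  Node 1: (V_1 - 24)/390 + (V_1 - 0)/3000 = 0
Collecting terms: 0.002897 × V_1 = 0.06154  =>  V_1 = 21.24 V
Power in each resistor, P = (ΔV)²/R:
  P_R1 = (24 - 21.24)²/390 = 0.01955 W
  P_R2 = (21.24 - 0)²/3000 = 0.1504 W
P_total = P_R1 + P_R2 = 0.1699 W

Final answer: 0.1699 W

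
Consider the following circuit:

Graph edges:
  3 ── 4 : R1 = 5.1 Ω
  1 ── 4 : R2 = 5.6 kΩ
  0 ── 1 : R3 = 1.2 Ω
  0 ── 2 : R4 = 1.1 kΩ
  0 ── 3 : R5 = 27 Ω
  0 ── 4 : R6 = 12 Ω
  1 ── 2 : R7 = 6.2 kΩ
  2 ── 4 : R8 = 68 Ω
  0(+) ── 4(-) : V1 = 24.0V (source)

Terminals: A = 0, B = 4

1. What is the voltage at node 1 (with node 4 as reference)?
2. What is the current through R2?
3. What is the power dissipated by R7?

Nodal analysis, taking node 4 as the 0 V reference.
Source V1 fixes V_0 = 24 V.
KCL at each unknown node (sum of currents leaving = 0; resistances in Ω):
  Node 1: (V_1 - 0)/5600 + (V_1 - 24)/1.2 + (V_1 - V_2)/6200 = 0
  Node 2: (V_2 - 24)/1100 + (V_2 - V_1)/6200 + (V_2 - 0)/68 = 0
  Node 3: (V_3 - 0)/5.1 + (V_3 - 24)/27 = 0
Collecting terms (coefficients in siemens):
  0.8337·V_1 - 0.0001613·V_2 = 20
  0.01578·V_2 - 0.0001613·V_1 = 0.02182
  0.2331·V_3 = 0.8889
Solving these 3 simultaneous equations (Gaussian elimination) gives:
  V_1 = 23.99 V, V_2 = 1.628 V, V_3 = 3.813 V
Part 1:
  Read off the nodal solution: V_1 = 23.99 V
Part 2:
  I_R2 = (V_1 - V_4)/R2 = (23.99 - 0)/5600 = 0.004284 A
  Magnitude: I_R2 = 0.004284 A
Part 3:
  I_R7 = (V_1 - V_2)/R7 = (23.99 - 1.628)/6200 = 0.003607 A
  P_R7 = I_R7² × R7 = (0.003607)² × 6200 = 0.08066 W

Final answers:
1. V_1 = 23.99 V
2. I_R2 = 0.004284 A
3. P_R7 = 0.08066 W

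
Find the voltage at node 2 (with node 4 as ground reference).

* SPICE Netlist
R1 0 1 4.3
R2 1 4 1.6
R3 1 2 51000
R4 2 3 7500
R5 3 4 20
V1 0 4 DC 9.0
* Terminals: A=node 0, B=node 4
Nodal analysis, taking node 4 as the 0 V reference.
Source V1 fixes V_0 = 9 V.
KCL at each unknown node (sum of currents leaving = 0; resistances in Ω):
  Node 1: (V_1 - 9)/4.3 + (V_1 - 0)/1.6 + (V_1 - V_2)/51000 = 0
  Node 2: (V_2 - V_1)/51000 + (V_2 - V_3)/7500 = 0
  Node 3: (V_3 - V_2)/7500 + (V_3 - 0)/20 = 0
Collecting terms (coefficients in siemens):
  0.8576·V_1 - 0.00001961·V_2 = 2.093
  0.0001529·V_2 - 0.00001961·V_1 - 0.0001333·V_3 = 0
  0.05013·V_3 - 0.0001333·V_2 = 0
Solving these 3 simultaneous equations (Gaussian elimination) gives:
  V_1 = 2.441 V, V_2 = 0.3136 V, V_3 = 0.0008341 V
The requested potential is V_2 = 0.3136 V.

Final answer: V_2 = 0.3136 V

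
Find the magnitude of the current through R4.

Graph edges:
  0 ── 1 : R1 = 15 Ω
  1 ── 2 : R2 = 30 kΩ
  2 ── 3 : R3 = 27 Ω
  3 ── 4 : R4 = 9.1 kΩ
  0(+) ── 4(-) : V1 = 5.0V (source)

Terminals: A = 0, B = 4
Nodal analysis, taking node 4 as the 0 V reference.
Source V1 fixes V_0 = 5 V.
KCL at each unknown node (sum of currents leaving = 0; resistances in Ω):
  Node 1: (V_1 - 5)/15 + (V_1 - V_2)/30000 = 0
  Node 2: (V_2 - V_1)/30000 + (V_2 - V_3)/27 = 0
  Node 3: (V_3 - V_2)/27 + (V_3 - 0)/9100 = 0
Collecting terms (coefficients in siemens):
  0.0667·V_1 - 0.00003333·V_2 = 0.3333
  0.03707·V_2 - 0.00003333·V_1 - 0.03704·V_3 = 0
  0.03715·V_3 - 0.03704·V_2 = 0
Solving these 3 simultaneous equations (Gaussian elimination) gives:
  V_1 = 4.998 V, V_2 = 1.166 V, V_3 = 1.162 V
I_R4 = (V_3 - V_4)/R4 = (1.162 - 0)/9100 = 0.0001277 A
|I_R4| = 0.0001277 A

Final answer: |I_R4| = 0.0001277 A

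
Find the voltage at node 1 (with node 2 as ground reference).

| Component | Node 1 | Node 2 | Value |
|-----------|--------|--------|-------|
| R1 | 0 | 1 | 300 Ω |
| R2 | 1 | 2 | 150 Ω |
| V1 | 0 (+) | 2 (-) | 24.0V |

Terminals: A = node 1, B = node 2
Nodal analysis, taking node 2 as the 0 V reference.
Source V1 fixes V_0 = 24 V.
KCL at each unknown node (sum of currents leaving = 0; resistances in Ω):
  Node 1: (V_1 - 24)/300 + (V_1 - 0)/150 = 0
Collecting terms: 0.01 × V_1 = 0.08  =>  V_1 = 8 V
The requested potential is V_1 = 8 V.

Final answer: V_1 = 8 V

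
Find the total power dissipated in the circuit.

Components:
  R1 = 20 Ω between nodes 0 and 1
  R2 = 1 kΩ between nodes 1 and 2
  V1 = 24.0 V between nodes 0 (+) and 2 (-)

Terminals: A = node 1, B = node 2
Nodal analysis, taking node 2 as the 0 V reference.
Source V1 fixes V_0 = 24 V.
KCL at each unknown node (sum of currents leaving = 0; resistances in Ω):
  Node 1: (V_1 - 24)/20 + (V_1 - 0)/1000 = 0
Collecting terms: 0.051 × V_1 = 1.2  =>  V_1 = 23.53 V
Power in each resistor, P = (ΔV)²/R:
  P_R1 = (24 - 23.53)²/20 = 0.01107 W
  P_R2 = (23.53 - 0)²/1000 = 0.5536 W
P_total = P_R1 + P_R2 = 0.5647 W

Final answer: 0.5647 W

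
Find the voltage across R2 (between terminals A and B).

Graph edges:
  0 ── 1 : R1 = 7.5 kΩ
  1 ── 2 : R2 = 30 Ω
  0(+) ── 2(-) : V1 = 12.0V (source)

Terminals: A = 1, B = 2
R1 and R2 are in series across V1 (node 0 → node 1 → node 2), and the output A–B is taken across R2, so this is a voltage divider.
Series current: I = V1/(R1 + R2) = 12/(7500 + 30) = 12/7530 = 0.001594 A
V_R2 = I × R2 = V1 × R2/(R1 + R2) = 12 × 30/7530 = 0.04781 V

Final answer: 0.04781 V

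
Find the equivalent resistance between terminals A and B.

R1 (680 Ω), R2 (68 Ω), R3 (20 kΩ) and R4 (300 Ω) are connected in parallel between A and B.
Reduce the network between node 0 (A) and node 1 (B) by series/parallel combination:
  Rp1 = R1 ‖ R2 ‖ R3 ‖ R4 (parallel, all between nodes 0 and 1) = 1/(1/680 + 1/68 + 1/20000 + 1/300) = 51.13 Ω
R_eq = 51.13 Ω

Final answer: 51.13 Ω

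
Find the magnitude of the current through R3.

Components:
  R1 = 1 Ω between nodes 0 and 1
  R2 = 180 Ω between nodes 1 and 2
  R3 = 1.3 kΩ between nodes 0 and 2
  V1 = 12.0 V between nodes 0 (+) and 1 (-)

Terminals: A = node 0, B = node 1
Nodal analysis, taking node 1 as the 0 V reference.
Source V1 fixes V_0 = 12 V.
KCL at each unknown node (sum of currents leaving = 0; resistances in Ω):
  Node 2: (V_2 - 0)/180 + (V_2 - 12)/1300 = 0
Collecting terms: 0.006325 × V_2 = 0.009231  =>  V_2 = 1.459 V
I_R3 = (V_0 - V_2)/R3 = (12 - 1.459)/1300 = 0.008108 A
|I_R3| = 0.008108 A

Final answer: |I_R3| = 0.008108 A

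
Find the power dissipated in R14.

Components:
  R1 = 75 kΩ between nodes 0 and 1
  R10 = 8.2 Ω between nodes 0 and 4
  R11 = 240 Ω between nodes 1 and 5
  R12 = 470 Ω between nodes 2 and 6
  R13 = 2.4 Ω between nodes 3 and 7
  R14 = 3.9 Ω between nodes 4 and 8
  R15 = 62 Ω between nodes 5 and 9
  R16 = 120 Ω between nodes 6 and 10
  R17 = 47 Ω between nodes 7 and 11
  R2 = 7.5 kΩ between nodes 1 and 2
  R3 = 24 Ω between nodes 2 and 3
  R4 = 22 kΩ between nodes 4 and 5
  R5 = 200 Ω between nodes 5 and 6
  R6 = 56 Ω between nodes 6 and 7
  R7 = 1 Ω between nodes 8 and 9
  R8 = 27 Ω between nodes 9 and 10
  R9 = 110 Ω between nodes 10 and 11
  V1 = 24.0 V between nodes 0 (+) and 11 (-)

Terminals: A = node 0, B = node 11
Nodal analysis, taking node 11 as the 0 V reference.
Source V1 fixes V_0 = 24 V.
KCL at each unknown node (sum of currents leaving = 0; resistances in Ω):
  Node 1: (V_1 - 24)/75000 + (V_1 - V_2)/7500 + (V_1 - V_5)/240 = 0
  Node 2: (V_2 - V_1)/7500 + (V_2 - V_3)/24 + (V_2 - V_6)/470 = 0
  Node 3: (V_3 - V_2)/24 + (V_3 - V_7)/2.4 = 0
  Node 4: (V_4 - V_5)/22000 + (V_4 - 24)/8.2 + (V_4 - V_8)/3.9 = 0
  Node 5: (V_5 - V_4)/22000 + (V_5 - V_6)/200 + (V_5 - V_1)/240 + (V_5 - V_9)/62 = 0
  Node 6: (V_6 - V_5)/200 + (V_6 - V_7)/56 + (V_6 - V_2)/470 + (V_6 - V_10)/120 = 0
  Node 7: (V_7 - V_6)/56 + (V_7 - V_3)/2.4 + (V_7 - 0)/47 = 0
  Node 8: (V_8 - V_9)/1 + (V_8 - V_4)/3.9 = 0
  Node 9: (V_9 - V_8)/1 + (V_9 - V_10)/27 + (V_9 - V_5)/62 = 0
  Node 10: (V_10 - V_9)/27 + (V_10 - 0)/110 + (V_10 - V_6)/120 = 0
Collecting terms (coefficients in siemens):
  0.004313·V_1 - 0.0001333·V_2 - 0.004167·V_5 = 0.00032
  0.04393·V_2 - 0.0001333·V_1 - 0.04167·V_3 - 0.002128·V_6 = 0
  0.4583·V_3 - 0.04167·V_2 - 0.4167·V_7 = 0
  0.3784·V_4 - 0.00004545·V_5 - 0.2564·V_8 = 2.927
  0.02534·V_5 - 0.004167·V_1 - 0.00004545·V_4 - 0.005·V_6 - 0.01613·V_9 = 0
  0.03332·V_6 - 0.002128·V_2 - 0.005·V_5 - 0.01786·V_7 - 0.008333·V_10 = 0
  0.4558·V_7 - 0.4167·V_3 - 0.01786·V_6 = 0
  1.256·V_8 - 0.2564·V_4 - 1·V_9 = 0
  1.053·V_9 - 0.01613·V_5 - 1·V_8 - 0.03704·V_10 = 0
  0.05446·V_10 - 0.008333·V_6 - 0.03704·V_9 = 0
Solving these 10 simultaneous equations (Gaussian elimination) gives:
  V_1 = 17.69 V, V_2 = 4.869 V, V_3 = 4.597 V, V_4 = 22.04 V
  V_5 = 18.08 V, V_6 = 9.382 V, V_7 = 4.57 V, V_8 = 21.11 V
  V_9 = 20.87 V, V_10 = 15.63 V
I_R14 = (V_4 - V_8)/R14 = (22.04 - 21.11)/3.9 = 0.239 A
P_R14 = I_R14² × R14 = (0.239)² × 3.9 = 0.2228 W

Final answer: 0.2228 W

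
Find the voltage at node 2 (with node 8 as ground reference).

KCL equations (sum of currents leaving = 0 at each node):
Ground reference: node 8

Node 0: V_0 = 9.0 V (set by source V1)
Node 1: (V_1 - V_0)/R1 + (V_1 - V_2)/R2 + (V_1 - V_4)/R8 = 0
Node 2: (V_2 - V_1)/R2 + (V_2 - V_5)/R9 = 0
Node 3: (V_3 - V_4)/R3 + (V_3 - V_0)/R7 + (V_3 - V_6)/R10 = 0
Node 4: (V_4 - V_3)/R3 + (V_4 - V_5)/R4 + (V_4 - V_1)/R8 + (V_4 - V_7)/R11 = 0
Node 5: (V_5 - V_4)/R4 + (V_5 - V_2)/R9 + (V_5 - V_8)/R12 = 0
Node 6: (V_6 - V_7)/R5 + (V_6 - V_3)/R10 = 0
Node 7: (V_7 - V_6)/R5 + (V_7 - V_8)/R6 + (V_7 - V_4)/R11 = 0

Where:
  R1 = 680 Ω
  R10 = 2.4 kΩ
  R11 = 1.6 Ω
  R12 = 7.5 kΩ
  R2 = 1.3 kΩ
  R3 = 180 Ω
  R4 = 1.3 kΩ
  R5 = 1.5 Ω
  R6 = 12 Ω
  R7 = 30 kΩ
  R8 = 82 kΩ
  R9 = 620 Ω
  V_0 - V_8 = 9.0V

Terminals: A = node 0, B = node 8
Nodal analysis, taking node 8 as the 0 V reference.
Source V1 fixes V_0 = 9 V.
KCL at each unknown node (sum of currents leaving = 0; resistances in Ω):
  Node 1: (V_1 - 9)/680 + (V_1 - V_2)/1300 + (V_1 - V_4)/82000 = 0
  Node 2: (V_2 - V_1)/1300 + (V_2 - V_5)/620 = 0
  Node 3: (V_3 - V_4)/180 + (V_3 - 9)/30000 + (V_3 - V_6)/2400 = 0
  Node 4: (V_4 - V_3)/180 + (V_4 - V_5)/1300 + (V_4 - V_1)/82000 + (V_4 - V_7)/1.6 = 0
  Node 5: (V_5 - V_4)/1300 + (V_5 - V_2)/620 + (V_5 - 0)/7500 = 0
  Node 6: (V_6 - V_7)/1.5 + (V_6 - V_3)/2400 = 0
  Node 7: (V_7 - V_6)/1.5 + (V_7 - 0)/12 + (V_7 - V_4)/1.6 = 0
Collecting terms (coefficients in siemens):
  0.002252·V_1 - 0.0007692·V_2 - 0.0000122·V_4 = 0.01324
  0.002382·V_2 - 0.0007692·V_1 - 0.001613·V_5 = 0
  0.006006·V_3 - 0.005556·V_4 - 0.0004167·V_6 = 0.0003
  0.6313·V_4 - 0.0000122·V_1 - 0.005556·V_3 - 0.0007692·V_5 - 0.625·V_7 = 0
  0.002515·V_5 - 0.001613·V_2 - 0.0007692·V_4 = 0
  0.6671·V_6 - 0.0004167·V_3 - 0.6667·V_7 = 0
  1.375·V_7 - 0.625·V_4 - 0.6667·V_6 = 0
Solving these 7 simultaneous equations (Gaussian elimination) gives:
  V_1 = 7.305 V, V_2 = 4.181 V, V_3 = 0.08252 V, V_4 = 0.03302 V
  V_5 = 2.691 V, V_6 = 0.0292 V, V_7 = 0.02917 V
The requested potential is V_2 = 4.181 V.

Final answer: V_2 = 4.181 V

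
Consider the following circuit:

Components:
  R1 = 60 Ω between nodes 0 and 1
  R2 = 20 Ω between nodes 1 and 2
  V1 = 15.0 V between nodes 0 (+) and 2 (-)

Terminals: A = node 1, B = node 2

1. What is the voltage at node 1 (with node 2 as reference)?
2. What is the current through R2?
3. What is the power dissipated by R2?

Nodal analysis, taking node 2 as the 0 V reference.
Source V1 fixes V_0 = 15 V.
KCL at each unknown node (sum of currents leaving = 0; resistances in Ω):
  Node 1: (V_1 - 15)/60 + (V_1 - 0)/20 = 0
Collecting terms: 0.06667 × V_1 = 0.25  =>  V_1 = 3.75 V
Part 1:
  Read off the nodal solution: V_1 = 3.75 V
Part 2:
  I_R2 = (V_1 - V_2)/R2 = (3.75 - 0)/20 = 0.1875 A
  Magnitude: I_R2 = 0.1875 A
Part 3:
  I_R2 = (V_1 - V_2)/R2 = (3.75 - 0)/20 = 0.1875 A
  P_R2 = I_R2² × R2 = (0.1875)² × 20 = 0.7031 W

Final answers:
1. V_1 = 3.75 V
2. I_R2 = 0.1875 A
3. P_R2 = 0.7031 W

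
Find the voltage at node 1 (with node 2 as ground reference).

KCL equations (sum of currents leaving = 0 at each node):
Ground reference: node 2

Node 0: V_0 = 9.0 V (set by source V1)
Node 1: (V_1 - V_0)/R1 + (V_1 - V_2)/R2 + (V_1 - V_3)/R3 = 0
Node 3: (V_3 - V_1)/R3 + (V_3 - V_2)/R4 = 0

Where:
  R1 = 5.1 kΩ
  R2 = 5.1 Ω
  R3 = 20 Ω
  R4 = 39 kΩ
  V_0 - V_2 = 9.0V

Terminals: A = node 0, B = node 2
Nodal analysis, taking node 2 as the 0 V reference.
Source V1 fixes V_0 = 9 V.
KCL at each unknown node (sum of currents leaving = 0; resistances in Ω):
  Node 1: (V_1 - 9)/5100 + (V_1 - 0)/5.1 + (V_1 - V_3)/20 = 0
  Node 3: (V_3 - V_1)/20 + (V_3 - 0)/39000 = 0
Collecting terms (coefficients in siemens):
  0.2463·V_1 - 0.05·V_3 = 0.001765
  0.05003·V_3 - 0.05·V_1 = 0
Determinant D = (0.2463)(0.05003) - (-0.05)(-0.05) = 0.00982
V_1 = [(0.001765)(0.05003) - (-0.05)(0)]/D = 0.00899 V
V_3 = [(0.2463)(0) - (0.001765)(-0.05)]/D = 0.008985 V
The requested potential is V_1 = 0.00899 V.

Final answer: V_1 = 0.00899 V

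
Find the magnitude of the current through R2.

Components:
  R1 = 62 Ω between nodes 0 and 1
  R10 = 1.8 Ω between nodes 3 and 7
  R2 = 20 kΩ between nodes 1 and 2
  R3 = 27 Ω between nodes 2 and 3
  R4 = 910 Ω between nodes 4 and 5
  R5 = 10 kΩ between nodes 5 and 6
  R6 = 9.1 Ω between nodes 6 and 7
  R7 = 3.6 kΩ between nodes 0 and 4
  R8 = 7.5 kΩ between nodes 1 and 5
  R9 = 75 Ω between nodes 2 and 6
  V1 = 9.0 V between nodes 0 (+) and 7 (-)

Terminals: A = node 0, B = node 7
Nodal analysis, taking node 7 as the 0 V reference.
Source V1 fixes V_0 = 9 V.
KCL at each unknown node (sum of currents leaving = 0; resistances in Ω):
  Node 1: (V_1 - 9)/62 + (V_1 - V_2)/20000 + (V_1 - V_5)/7500 = 0
  Node 2: (V_2 - V_1)/20000 + (V_2 - V_3)/27 + (V_2 - V_6)/75 = 0
  Node 3: (V_3 - V_2)/27 + (V_3 - 0)/1.8 = 0
  Node 4: (V_4 - V_5)/910 + (V_4 - 9)/3600 = 0
  Node 5: (V_5 - V_4)/910 + (V_5 - V_6)/10000 + (V_5 - V_1)/7500 = 0
  Node 6: (V_6 - V_5)/10000 + (V_6 - 0)/9.1 + (V_6 - V_2)/75 = 0
Collecting terms (coefficients in siemens):
  0.01631·V_1 - 0.00005·V_2 - 0.0001333·V_5 = 0.1452
  0.05042·V_2 - 0.00005·V_1 - 0.03704·V_3 - 0.01333·V_6 = 0
  0.5926·V_3 - 0.03704·V_2 = 0
  0.001377·V_4 - 0.001099·V_5 = 0.0025
  0.001332·V_5 - 0.0001333·V_1 - 0.001099·V_4 - 0.0001·V_6 = 0
  0.1233·V_6 - 0.01333·V_2 - 0.0001·V_5 = 0
Solving these 6 simultaneous equations (Gaussian elimination) gives:
  V_1 = 8.956 V, V_2 = 0.01122 V, V_3 = 0.0007013 V, V_4 = 7.412 V
  V_5 = 7.011 V, V_6 = 0.006898 V
I_R2 = (V_1 - V_2)/R2 = (8.956 - 0.01122)/20000 = 0.0004472 A
|I_R2| = 0.0004472 A

Final answer: |I_R2| = 0.0004472 A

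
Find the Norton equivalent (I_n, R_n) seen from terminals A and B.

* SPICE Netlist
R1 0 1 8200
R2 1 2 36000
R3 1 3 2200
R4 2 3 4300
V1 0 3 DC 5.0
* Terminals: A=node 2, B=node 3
Find the Thévenin equivalent first; then I_n = V_th/R_th and R_n = R_th.
Step 1 — V_th is the open-circuit voltage V_A - V_B (nothing connected across the terminals).
Nodal analysis, taking node 3 as the 0 V reference.
Source V1 fixes V_0 = 5 V.
KCL at each unknown node (sum of currents leaving = 0; resistances in Ω):
  Node 1: (V_1 - 5)/8200 + (V_1 - V_2)/36000 + (V_1 - 0)/2200 = 0
  Node 2: (V_2 - V_1)/36000 + (V_2 - 0)/4300 = 0
Collecting terms (coefficients in siemens):
  0.0006043·V_1 - 0.00002778·V_2 = 0.0006098
  0.0002603·V_2 - 0.00002778·V_1 = 0
Determinant D = (0.0006043)(0.0002603) - (-0.00002778)(-0.00002778) = 0.0000001565
V_1 = [(0.0006098)(0.0002603) - (-0.00002778)(0)]/D = 1.014 V
V_2 = [(0.0006043)(0) - (0.0006098)(-0.00002778)]/D = 0.1082 V
V_th = V_2 - V_3 = 0.1082 - 0 = 0.1082 V
Step 2 — R_th: zero the source — replace V1 by a short circuit (node 3 merges into node 0) — and find the resistance seen between A (node 2) and B (node 0).
Reduce the network between node 2 (A) and node 0 (B) by series/parallel combination:
  Rp1 = R1 ‖ R3 (parallel, both between nodes 0 and 1) = 1/(1/8200 + 1/2200) = 1735 Ω
  Rs1 = R2 + Rp1 (series, joined only at node 1) = 36000 + 1735 = 37730 Ω
  Rp2 = R4 ‖ Rs1 (parallel, both between nodes 0 and 2) = 1/(1/4300 + 1/37730) = 3860 Ω
R_th = 3.86 kΩ
I_n = V_th/R_th = 0.1082/3860 = 0.00002803 A, and R_n = R_th = 3.86 kΩ

Final answer: I_n = 2.803e-05 A, R_n = 3.86 kΩ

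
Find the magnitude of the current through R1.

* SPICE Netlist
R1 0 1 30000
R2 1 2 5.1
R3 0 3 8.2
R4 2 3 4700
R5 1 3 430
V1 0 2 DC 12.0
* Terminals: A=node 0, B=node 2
Nodal analysis, taking node 2 as the 0 V reference.
Source V1 fixes V_0 = 12 V.
KCL at each unknown node (sum of currents leaving = 0; resistances in Ω):
  Node 1: (V_1 - 12)/30000 + (V_1 - 0)/5.1 + (V_1 - V_3)/430 = 0
  Node 3: (V_3 - 12)/8.2 + (V_3 - 0)/4700 + (V_3 - V_1)/430 = 0
Collecting terms (coefficients in siemens):
  0.1984·V_1 - 0.002326·V_3 = 0.0004
  0.1245·V_3 - 0.002326·V_1 = 1.463
Determinant D = (0.1984)(0.1245) - (-0.002326)(-0.002326) = 0.0247
V_1 = [(0.0004)(0.1245) - (-0.002326)(1.463)]/D = 0.1398 V
V_3 = [(0.1984)(1.463) - (0.0004)(-0.002326)]/D = 11.76 V
I_R1 = (V_0 - V_1)/R1 = (12 - 0.1398)/30000 = 0.0003953 A
|I_R1| = 0.0003953 A

Final answer: |I_R1| = 0.0003953 A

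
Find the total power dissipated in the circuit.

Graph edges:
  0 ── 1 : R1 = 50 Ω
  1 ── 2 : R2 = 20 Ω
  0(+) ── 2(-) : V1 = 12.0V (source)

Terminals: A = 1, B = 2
Nodal analysis, taking node 2 as the 0 V reference.
Source V1 fixes V_0 = 12 V.
KCL at each unknown node (sum of currents leaving = 0; resistances in Ω):
  Node 1: (V_1 - 12)/50 + (V_1 - 0)/20 = 0
Collecting terms: 0.07 × V_1 = 0.24  =>  V_1 = 3.429 V
Power in each resistor, P = (ΔV)²/R:
  P_R1 = (12 - 3.429)²/50 = 1.469 W
  P_R2 = (3.429 - 0)²/20 = 0.5878 W
P_total = P_R1 + P_R2 = 2.057 W

Final answer: 2.057 W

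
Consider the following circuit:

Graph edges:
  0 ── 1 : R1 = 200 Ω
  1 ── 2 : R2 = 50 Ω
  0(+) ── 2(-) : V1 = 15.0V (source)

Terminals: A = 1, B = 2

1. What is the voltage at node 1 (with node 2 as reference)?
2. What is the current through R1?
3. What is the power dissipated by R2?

Nodal analysis, taking node 2 as the 0 V reference.
Source V1 fixes V_0 = 15 V.
KCL at each unknown node (sum of currents leaving = 0; resistances in Ω):
  Node 1: (V_1 - 15)/200 + (V_1 - 0)/50 = 0
Collecting terms: 0.025 × V_1 = 0.075  =>  V_1 = 3 V
Part 1:
  Read off the nodal solution: V_1 = 3 V
Part 2:
  I_R1 = (V_0 - V_1)/R1 = (15 - 3)/200 = 0.06 A
  Magnitude: I_R1 = 0.06 A
Part 3:
  I_R2 = (V_1 - V_2)/R2 = (3 - 0)/50 = 0.06 A
  P_R2 = I_R2² × R2 = (0.06)² × 50 = 0.18 W

Final answers:
1. V_1 = 3 V
2. I_R1 = 0.06 A
3. P_R2 = 0.18 W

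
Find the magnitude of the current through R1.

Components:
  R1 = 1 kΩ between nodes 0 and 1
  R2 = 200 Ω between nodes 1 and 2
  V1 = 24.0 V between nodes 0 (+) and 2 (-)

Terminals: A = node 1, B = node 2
Nodal analysis, taking node 2 as the 0 V reference.
Source V1 fixes V_0 = 24 V.
KCL at each unknown node (sum of currents leaving = 0; resistances in Ω):
  Node 1: (V_1 - 24)/1000 + (V_1 - 0)/200 = 0
Collecting terms: 0.006 × V_1 = 0.024  =>  V_1 = 4 V
I_R1 = (V_0 - V_1)/R1 = (24 - 4)/1000 = 0.02 A
|I_R1| = 0.02 A

Final answer: |I_R1| = 0.02 A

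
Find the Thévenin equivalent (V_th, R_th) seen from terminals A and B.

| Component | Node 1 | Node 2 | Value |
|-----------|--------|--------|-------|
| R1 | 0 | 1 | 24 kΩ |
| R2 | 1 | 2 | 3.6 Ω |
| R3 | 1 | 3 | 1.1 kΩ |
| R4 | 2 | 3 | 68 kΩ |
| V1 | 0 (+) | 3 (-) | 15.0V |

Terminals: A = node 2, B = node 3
Step 1 — V_th is the open-circuit voltage V_A - V_B (nothing connected across the terminals).
Nodal analysis, taking node 3 as the 0 V reference.
Source V1 fixes V_0 = 15 V.
KCL at each unknown node (sum of currents leaving = 0; resistances in Ω):
  Node 1: (V_1 - 15)/24000 + (V_1 - V_2)/3.6 + (V_1 - 0)/1100 = 0
  Node 2: (V_2 - V_1)/3.6 + (V_2 - 0)/68000 = 0
Collecting terms (coefficients in siemens):
  0.2787·V_1 - 0.2778·V_2 = 0.000625
  0.2778·V_2 - 0.2778·V_1 = 0
Determinant D = (0.2787)(0.2778) - (-0.2778)(-0.2778) = 0.0002682
V_1 = [(0.000625)(0.2778) - (-0.2778)(0)]/D = 0.6474 V
V_2 = [(0.2787)(0) - (0.000625)(-0.2778)]/D = 0.6473 V
V_th = V_2 - V_3 = 0.6473 - 0 = 0.6473 V
Step 2 — R_th: zero the source — replace V1 by a short circuit (node 3 merges into node 0) — and find the resistance seen between A (node 2) and B (node 0).
Reduce the network between node 2 (A) and node 0 (B) by series/parallel combination:
  Rp1 = R1 ‖ R3 (parallel, both between nodes 0 and 1) = 1/(1/24000 + 1/1100) = 1052 Ω
  Rs1 = R2 + Rp1 (series, joined only at node 1) = 3.6 + 1052 = 1055 Ω
  Rp2 = R4 ‖ Rs1 (parallel, both between nodes 0 and 2) = 1/(1/68000 + 1/1055) = 1039 Ω
R_th = 1.039 kΩ

Final answer: V_th = 0.6473 V, R_th = 1.039 kΩ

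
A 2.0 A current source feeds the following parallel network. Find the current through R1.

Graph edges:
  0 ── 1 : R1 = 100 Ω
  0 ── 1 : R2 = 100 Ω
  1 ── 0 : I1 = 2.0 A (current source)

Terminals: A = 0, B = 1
All resistors sit directly between nodes 0 and 1, so they are in parallel and share one voltage V; the full source current 2 A splits among them.
1/R_par = 1/100 + 1/100 = 0.02 S  =>  R_par = 50 Ω
V = I × R_par = 2 × 50 = 100 V
I_R1 = V/R1 = 100/100 = 1 A

Final answer: 1 A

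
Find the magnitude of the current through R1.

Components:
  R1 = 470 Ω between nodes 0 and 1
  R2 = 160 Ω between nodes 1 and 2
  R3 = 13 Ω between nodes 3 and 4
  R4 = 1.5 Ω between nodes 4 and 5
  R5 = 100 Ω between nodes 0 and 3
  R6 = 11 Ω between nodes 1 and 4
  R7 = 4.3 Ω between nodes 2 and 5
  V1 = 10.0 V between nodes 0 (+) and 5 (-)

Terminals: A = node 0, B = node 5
Nodal analysis, taking node 5 as the 0 V reference.
Source V1 fixes V_0 = 10 V.
KCL at each unknown node (sum of currents leaving = 0; resistances in Ω):
  Node 1: (V_1 - 10)/470 + (V_1 - V_2)/160 + (V_1 - V_4)/11 = 0
  Node 2: (V_2 - V_1)/160 + (V_2 - 0)/4.3 = 0
  Node 3: (V_3 - V_4)/13 + (V_3 - 10)/100 = 0
  Node 4: (V_4 - V_3)/13 + (V_4 - 0)/1.5 + (V_4 - V_1)/11 = 0
Collecting terms (coefficients in siemens):
  0.09929·V_1 - 0.00625·V_2 - 0.09091·V_4 = 0.02128
  0.2388·V_2 - 0.00625·V_1 = 0
  0.08692·V_3 - 0.07692·V_4 = 0.1
  0.8345·V_4 - 0.09091·V_1 - 0.07692·V_3 = 0
Solving these 4 simultaneous equations (Gaussian elimination) gives:
  V_1 = 0.3597 V, V_2 = 0.009413 V, V_3 = 1.29 V, V_4 = 0.1581 V
I_R1 = (V_0 - V_1)/R1 = (10 - 0.3597)/470 = 0.02051 A
|I_R1| = 0.02051 A

Final answer: |I_R1| = 0.02051 A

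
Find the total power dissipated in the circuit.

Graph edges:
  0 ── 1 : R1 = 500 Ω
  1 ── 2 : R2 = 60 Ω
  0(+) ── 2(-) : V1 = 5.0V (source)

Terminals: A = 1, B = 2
Nodal analysis, taking node 2 as the 0 V reference.
Source V1 fixes V_0 = 5 V.
KCL at each unknown node (sum of currents leaving = 0; resistances in Ω):
  Node 1: (V_1 - 5)/500 + (V_1 - 0)/60 = 0
Collecting terms: 0.01867 × V_1 = 0.01  =>  V_1 = 0.5357 V
Power in each resistor, P = (ΔV)²/R:
  P_R1 = (5 - 0.5357)²/500 = 0.03986 W
  P_R2 = (0.5357 - 0)²/60 = 0.004783 W
P_total = P_R1 + P_R2 = 0.04464 W

Final answer: 0.04464 W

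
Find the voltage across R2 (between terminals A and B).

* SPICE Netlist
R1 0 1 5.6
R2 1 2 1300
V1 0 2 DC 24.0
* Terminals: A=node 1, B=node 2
R1 and R2 are in series across V1 (node 0 → node 1 → node 2), and the output A–B is taken across R2, so this is a voltage divider.
Series current: I = V1/(R1 + R2) = 24/(5.6 + 1300) = 24/1306 = 0.01838 A
V_R2 = I × R2 = V1 × R2/(R1 + R2) = 24 × 1300/1306 = 23.9 V

Final answer: 23.9 V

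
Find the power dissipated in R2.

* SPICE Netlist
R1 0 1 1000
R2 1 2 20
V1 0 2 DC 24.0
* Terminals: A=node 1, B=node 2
Nodal analysis, taking node 2 as the 0 V reference.
Source V1 fixes V_0 = 24 V.
KCL at each unknown node (sum of currents leaving = 0; resistances in Ω):
  Node 1: (V_1 - 24)/1000 + (V_1 - 0)/20 = 0
Collecting terms: 0.051 × V_1 = 0.024  =>  V_1 = 0.4706 V
I_R2 = (V_1 - V_2)/R2 = (0.4706 - 0)/20 = 0.02353 A
P_R2 = I_R2² × R2 = (0.02353)² × 20 = 0.01107 W

Final answer: 0.01107 W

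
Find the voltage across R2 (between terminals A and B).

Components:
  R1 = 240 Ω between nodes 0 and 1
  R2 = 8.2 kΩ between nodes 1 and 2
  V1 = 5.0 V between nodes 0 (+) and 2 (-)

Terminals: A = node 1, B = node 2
R1 and R2 are in series across V1 (node 0 → node 1 → node 2), and the output A–B is taken across R2, so this is a voltage divider.
Series current: I = V1/(R1 + R2) = 5/(240 + 8200) = 5/8440 = 0.0005924 A
V_R2 = I × R2 = V1 × R2/(R1 + R2) = 5 × 8200/8440 = 4.858 V

Final answer: 4.858 V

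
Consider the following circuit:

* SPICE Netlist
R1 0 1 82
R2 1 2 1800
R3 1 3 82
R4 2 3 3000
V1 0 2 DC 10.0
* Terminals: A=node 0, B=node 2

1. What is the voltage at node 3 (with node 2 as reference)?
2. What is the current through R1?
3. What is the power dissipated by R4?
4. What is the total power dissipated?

Nodal analysis, taking node 2 as the 0 V reference.
Source V1 fixes V_0 = 10 V.
KCL at each unknown node (sum of currents leaving = 0; resistances in Ω):
  Node 1: (V_1 - 10)/82 + (V_1 - 0)/1800 + (V_1 - V_3)/82 = 0
  Node 3: (V_3 - V_1)/82 + (V_3 - 0)/3000 = 0
Collecting terms (coefficients in siemens):
  0.02495·V_1 - 0.0122·V_3 = 0.122
  0.01253·V_3 - 0.0122·V_1 = 0
Determinant D = (0.02495)(0.01253) - (-0.0122)(-0.0122) = 0.0001638
V_1 = [(0.122)(0.01253) - (-0.0122)(0)]/D = 9.327 V
V_3 = [(0.02495)(0) - (0.122)(-0.0122)]/D = 9.079 V
Part 1:
  Read off the nodal solution: V_3 = 9.079 V
Part 2:
  I_R1 = (V_0 - V_1)/R1 = (10 - 9.327)/82 = 0.008208 A
  Magnitude: I_R1 = 0.008208 A
Part 3:
  I_R4 = (V_2 - V_3)/R4 = (0 - 9.079)/3000 = -0.003026 A
  P_R4 = I_R4² × R4 = (-0.003026)² × 3000 = 0.02747 W
Part 4:
  Power in each resistor, P = (ΔV)²/R:
    P_R1 = (10 - 9.327)²/82 = 0.005524 W
    P_R2 = (9.327 - 0)²/1800 = 0.04833 W
    P_R3 = (9.327 - 9.079)²/82 = 0.000751 W
    P_R4 = (0 - 9.079)²/3000 = 0.02747 W
  P_total = P_R1 + P_R2 + P_R3 + P_R4 = 0.08208 W

Final answers:
1. V_3 = 9.079 V
2. I_R1 = 0.008208 A
3. P_R4 = 0.02747 W
4. P_total = 0.08208 W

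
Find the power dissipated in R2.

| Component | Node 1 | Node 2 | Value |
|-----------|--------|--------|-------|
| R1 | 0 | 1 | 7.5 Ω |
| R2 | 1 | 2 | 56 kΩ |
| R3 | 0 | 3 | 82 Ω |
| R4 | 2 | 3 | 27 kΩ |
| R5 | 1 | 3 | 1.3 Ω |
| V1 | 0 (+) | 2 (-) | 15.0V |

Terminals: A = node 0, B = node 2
Nodal analysis, taking node 2 as the 0 V reference.
Source V1 fixes V_0 = 15 V.
KCL at each unknown node (sum of currents leaving = 0; resistances in Ω):
  Node 1: (V_1 - 15)/7.5 + (V_1 - 0)/56000 + (V_1 - V_3)/1.3 = 0
  Node 3: (V_3 - 15)/82 + (V_3 - 0)/27000 + (V_3 - V_1)/1.3 = 0
Collecting terms (coefficients in siemens):
  0.9026·V_1 - 0.7692·V_3 = 2
  0.7815·V_3 - 0.7692·V_1 = 0.1829
Determinant D = (0.9026)(0.7815) - (-0.7692)(-0.7692) = 0.1136
V_1 = [(2)(0.7815) - (-0.7692)(0.1829)]/D = 14.99 V
V_3 = [(0.9026)(0.1829) - (2)(-0.7692)]/D = 14.99 V
I_R2 = (V_1 - V_2)/R2 = (14.99 - 0)/56000 = 0.0002678 A
P_R2 = I_R2² × R2 = (0.0002678)² × 56000 = 0.004015 W

Final answer: 0.004015 W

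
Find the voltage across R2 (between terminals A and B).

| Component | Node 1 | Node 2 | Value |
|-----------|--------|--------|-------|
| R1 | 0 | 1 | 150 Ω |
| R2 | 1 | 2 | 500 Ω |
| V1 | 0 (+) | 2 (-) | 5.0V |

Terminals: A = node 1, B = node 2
R1 and R2 are in series across V1 (node 0 → node 1 → node 2), and the output A–B is taken across R2, so this is a voltage divider.
Series current: I = V1/(R1 + R2) = 5/(150 + 500) = 5/650 = 0.007692 A
V_R2 = I × R2 = V1 × R2/(R1 + R2) = 5 × 500/650 = 3.846 V

Final answer: 3.846 V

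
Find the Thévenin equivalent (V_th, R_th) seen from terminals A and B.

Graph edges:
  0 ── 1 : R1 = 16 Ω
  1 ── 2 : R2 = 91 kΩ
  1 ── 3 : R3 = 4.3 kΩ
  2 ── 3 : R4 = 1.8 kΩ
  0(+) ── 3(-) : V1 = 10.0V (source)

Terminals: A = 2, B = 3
Step 1 — V_th is the open-circuit voltage V_A - V_B (nothing connected across the terminals).
Nodal analysis, taking node 3 as the 0 V reference.
Source V1 fixes V_0 = 10 V.
KCL at each unknown node (sum of currents leaving = 0; resistances in Ω):
  Node 1: (V_1 - 10)/16 + (V_1 - V_2)/91000 + (V_1 - 0)/4300 = 0
  Node 2: (V_2 - V_1)/91000 + (V_2 - 0)/1800 = 0
Collecting terms (coefficients in siemens):
  0.06274·V_1 - 0.00001099·V_2 = 0.625
  0.0005665·V_2 - 0.00001099·V_1 = 0
Determinant D = (0.06274)(0.0005665) - (-0.00001099)(-0.00001099) = 0.00003555
V_1 = [(0.625)(0.0005665) - (-0.00001099)(0)]/D = 9.961 V
V_2 = [(0.06274)(0) - (0.625)(-0.00001099)]/D = 0.1932 V
V_th = V_2 - V_3 = 0.1932 - 0 = 0.1932 V
Step 2 — R_th: zero the source — replace V1 by a short circuit (node 3 merges into node 0) — and find the resistance seen between A (node 2) and B (node 0).
Reduce the network between node 2 (A) and node 0 (B) by series/parallel combination:
  Rp1 = R1 ‖ R3 (parallel, both between nodes 0 and 1) = 1/(1/16 + 1/4300) = 15.94 Ω
  Rs1 = R2 + Rp1 (series, joined only at node 1) = 91000 + 15.94 = 91020 Ω
  Rp2 = R4 ‖ Rs1 (parallel, both between nodes 0 and 2) = 1/(1/1800 + 1/91020) = 1765 Ω
R_th = 1.765 kΩ

Final answer: V_th = 0.1932 V, R_th = 1.765 kΩ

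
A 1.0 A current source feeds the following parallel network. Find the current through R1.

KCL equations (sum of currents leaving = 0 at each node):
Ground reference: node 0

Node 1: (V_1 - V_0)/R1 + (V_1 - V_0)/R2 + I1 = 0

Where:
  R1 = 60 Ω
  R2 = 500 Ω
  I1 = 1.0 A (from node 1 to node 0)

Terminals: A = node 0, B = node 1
All resistors sit directly between nodes 0 and 1, so they are in parallel and share one voltage V; the full source current 1 A splits among them.
1/R_par = 1/60 + 1/500 = 0.01867 S  =>  R_par = 53.57 Ω
V = I × R_par = 1 × 53.57 = 53.57 V
I_R1 = V/R1 = 53.57/60 = 0.8929 A

Final answer: 0.8929 A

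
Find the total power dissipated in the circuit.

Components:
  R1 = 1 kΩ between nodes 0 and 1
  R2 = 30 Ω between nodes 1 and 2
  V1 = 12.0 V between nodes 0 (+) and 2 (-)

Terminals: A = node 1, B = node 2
Nodal analysis, taking node 2 as the 0 V reference.
Source V1 fixes V_0 = 12 V.
KCL at each unknown node (sum of currents leaving = 0; resistances in Ω):
  Node 1: (V_1 - 12)/1000 + (V_1 - 0)/30 = 0
Collecting terms: 0.03433 × V_1 = 0.012  =>  V_1 = 0.3495 V
Power in each resistor, P = (ΔV)²/R:
  P_R1 = (12 - 0.3495)²/1000 = 0.1357 W
  P_R2 = (0.3495 - 0)²/30 = 0.004072 W
P_total = P_R1 + P_R2 = 0.1398 W

Final answer: 0.1398 W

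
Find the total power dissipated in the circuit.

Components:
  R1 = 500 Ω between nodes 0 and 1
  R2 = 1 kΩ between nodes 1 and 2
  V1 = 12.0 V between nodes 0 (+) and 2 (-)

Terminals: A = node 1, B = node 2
Nodal analysis, taking node 2 as the 0 V reference.
Source V1 fixes V_0 = 12 V.
KCL at each unknown node (sum of currents leaving = 0; resistances in Ω):
  Node 1: (V_1 - 12)/500 + (V_1 - 0)/1000 = 0
Collecting terms: 0.003 × V_1 = 0.024  =>  V_1 = 8 V
Power in each resistor, P = (ΔV)²/R:
  P_R1 = (12 - 8)²/500 = 0.032 W
  P_R2 = (8 - 0)²/1000 = 0.064 W
P_total = P_R1 + P_R2 = 0.096 W

Final answer: 0.096 W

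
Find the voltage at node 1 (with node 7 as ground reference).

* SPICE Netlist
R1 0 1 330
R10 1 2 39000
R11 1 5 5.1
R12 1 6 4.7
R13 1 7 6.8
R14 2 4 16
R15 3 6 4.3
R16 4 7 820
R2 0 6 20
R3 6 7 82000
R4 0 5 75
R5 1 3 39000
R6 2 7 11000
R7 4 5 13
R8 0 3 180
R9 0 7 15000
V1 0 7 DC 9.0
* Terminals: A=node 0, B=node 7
Nodal analysis, taking node 7 as the 0 V reference.
Source V1 fixes V_0 = 9 V.
KCL at each unknown node (sum of currents leaving = 0; resistances in Ω):
  Node 1: (V_1 - 9)/330 + (V_1 - V_3)/39000 + (V_1 - V_2)/39000 + (V_1 - V_5)/5.1 + (V_1 - V_6)/4.7 + (V_1 - 0)/6.8 = 0
  Node 2: (V_2 - 0)/11000 + (V_2 - V_1)/39000 + (V_2 - V_4)/16 = 0
  Node 3: (V_3 - V_1)/39000 + (V_3 - 9)/180 + (V_3 - V_6)/4.3 = 0
  Node 4: (V_4 - V_5)/13 + (V_4 - V_2)/16 + (V_4 - 0)/820 = 0
  Node 5: (V_5 - 9)/75 + (V_5 - V_4)/13 + (V_5 - V_1)/5.1 = 0
  Node 6: (V_6 - 9)/20 + (V_6 - 0)/82000 + (V_6 - V_1)/4.7 + (V_6 - V_3)/4.3 = 0
Collecting terms (coefficients in siemens):
  0.559·V_1 - 0.00002564·V_2 - 0.00002564·V_3 - 0.1961·V_5 - 0.2128·V_6 = 0.02727
  0.06262·V_2 - 0.00002564·V_1 - 0.0625·V_4 = 0
  0.2381·V_3 - 0.00002564·V_1 - 0.2326·V_6 = 0.05
  0.1406·V_4 - 0.0625·V_2 - 0.07692·V_5 = 0
  0.2863·V_5 - 0.1961·V_1 - 0.07692·V_4 = 0.12
  0.4953·V_6 - 0.2128·V_1 - 0.2326·V_3 = 0.45
Solving these 6 simultaneous equations (Gaussian elimination) gives:
  V_1 = 2.575 V, V_2 = 2.911 V, V_3 = 4.021 V, V_4 = 2.916 V
  V_5 = 2.965 V, V_6 = 3.902 V
The requested potential is V_1 = 2.575 V.

Final answer: V_1 = 2.575 V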